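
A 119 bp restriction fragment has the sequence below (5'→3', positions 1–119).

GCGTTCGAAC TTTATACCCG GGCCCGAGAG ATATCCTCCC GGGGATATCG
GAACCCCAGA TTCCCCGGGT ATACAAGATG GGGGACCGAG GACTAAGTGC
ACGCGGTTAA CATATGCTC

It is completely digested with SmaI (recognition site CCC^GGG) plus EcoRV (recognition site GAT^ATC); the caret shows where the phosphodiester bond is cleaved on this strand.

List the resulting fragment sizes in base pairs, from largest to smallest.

SmaI sites (CCCGGG) start at positions 17, 38, 64.
SmaI cuts after base 3 of each site, so after positions 19, 40, 66.
EcoRV sites (GATATC) start at positions 30, 44.
EcoRV cuts after base 3 of each site, so after positions 32, 46.
Combined cut positions: 19, 32, 40, 46, 66.
Linear molecule, 5 cuts → 6 fragments:
  1–19 → 19 bp
  20–32 → 13 bp
  33–40 → 8 bp
  41–46 → 6 bp
  47–66 → 20 bp
  67–119 → 53 bp
Sorted largest to smallest: 53, 20, 19, 13, 8, 6 bp.

53, 20, 19, 13, 8, 6 bp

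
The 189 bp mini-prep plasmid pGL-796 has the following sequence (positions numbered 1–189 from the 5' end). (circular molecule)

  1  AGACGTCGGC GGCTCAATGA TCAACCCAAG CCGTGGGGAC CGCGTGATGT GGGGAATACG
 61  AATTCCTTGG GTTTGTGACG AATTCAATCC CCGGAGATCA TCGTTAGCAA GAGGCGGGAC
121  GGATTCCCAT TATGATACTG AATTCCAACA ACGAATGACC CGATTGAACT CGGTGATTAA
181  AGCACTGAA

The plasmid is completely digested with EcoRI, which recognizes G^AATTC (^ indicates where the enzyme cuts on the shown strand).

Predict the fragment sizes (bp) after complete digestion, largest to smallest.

EcoRI sites (GAATTC) start at positions 60, 80, 140.
EcoRI cuts after the first base of each site, so after positions 60, 80, 140.
Circular molecule, 3 cuts → 3 fragments:
  61–80 → 20 bp
  81–140 → 60 bp
  141–189 then 1–60 → 49 + 60 = 109 bp
Sorted largest to smallest: 109, 60, 20 bp.

109, 60, 20 bp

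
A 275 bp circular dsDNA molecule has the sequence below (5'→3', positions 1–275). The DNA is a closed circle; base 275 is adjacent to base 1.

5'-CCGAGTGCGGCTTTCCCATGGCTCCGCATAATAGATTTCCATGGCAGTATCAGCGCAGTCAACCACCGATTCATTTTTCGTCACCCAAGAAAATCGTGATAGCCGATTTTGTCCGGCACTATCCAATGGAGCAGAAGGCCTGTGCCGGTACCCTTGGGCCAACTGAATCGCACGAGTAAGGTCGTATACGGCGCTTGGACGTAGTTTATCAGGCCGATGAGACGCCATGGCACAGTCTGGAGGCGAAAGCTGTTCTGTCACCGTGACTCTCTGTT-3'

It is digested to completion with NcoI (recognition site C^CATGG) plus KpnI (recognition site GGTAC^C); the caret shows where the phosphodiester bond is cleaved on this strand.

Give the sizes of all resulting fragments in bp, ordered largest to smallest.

112, 74, 66, 23 bp

NcoI sites (CCATGG) start at positions 16, 39, 225.
NcoI cuts after the first base of each site, so after positions 16, 39, 225.
The KpnI site (GGTACC) starts at position 147.
KpnI cuts after base 5 of each site (before the last base), so after position 151.
Combined cut positions: 16, 39, 151, 225.
Circular molecule, 4 cuts → 4 fragments:
  17–39 → 23 bp
  40–151 → 112 bp
  152–225 → 74 bp
  226–275 then 1–16 → 50 + 16 = 66 bp
Sorted largest to smallest: 112, 74, 66, 23 bp.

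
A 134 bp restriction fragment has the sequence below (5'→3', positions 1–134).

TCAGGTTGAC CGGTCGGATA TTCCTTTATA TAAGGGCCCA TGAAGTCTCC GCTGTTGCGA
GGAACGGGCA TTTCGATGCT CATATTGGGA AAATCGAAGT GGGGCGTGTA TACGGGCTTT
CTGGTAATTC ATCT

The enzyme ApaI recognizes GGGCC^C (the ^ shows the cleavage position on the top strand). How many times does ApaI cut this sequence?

1

GGGCCC occurs starting at position 34.
ApaI cuts at 1 site.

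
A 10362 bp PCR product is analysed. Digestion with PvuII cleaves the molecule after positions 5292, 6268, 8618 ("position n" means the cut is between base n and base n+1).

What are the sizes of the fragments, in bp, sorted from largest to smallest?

Linear molecule, 3 cuts → 4 fragments:
  5292 − 0 = 5292 bp
  6268 − 5292 = 976 bp
  8618 − 6268 = 2350 bp
  10362 − 8618 = 1744 bp
Sorted largest to smallest: 5292, 2350, 1744, 976 bp.

5292, 2350, 1744, 976 bp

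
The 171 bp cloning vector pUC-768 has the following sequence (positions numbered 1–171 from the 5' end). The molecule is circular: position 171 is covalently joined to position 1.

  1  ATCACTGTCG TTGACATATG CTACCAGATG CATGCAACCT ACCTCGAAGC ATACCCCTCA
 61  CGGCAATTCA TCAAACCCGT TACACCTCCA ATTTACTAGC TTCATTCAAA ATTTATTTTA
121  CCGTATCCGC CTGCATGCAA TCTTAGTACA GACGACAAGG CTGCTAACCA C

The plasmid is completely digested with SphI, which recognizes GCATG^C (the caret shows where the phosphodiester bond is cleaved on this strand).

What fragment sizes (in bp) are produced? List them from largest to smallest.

SphI sites (GCATGC) start at positions 30, 133.
SphI cuts after base 5 of each site (before the last base), so after positions 34, 137.
Circular molecule, 2 cuts → 2 fragments:
  35–137 → 103 bp
  138–171 then 1–34 → 34 + 34 = 68 bp
Sorted largest to smallest: 103, 68 bp.

103, 68 bp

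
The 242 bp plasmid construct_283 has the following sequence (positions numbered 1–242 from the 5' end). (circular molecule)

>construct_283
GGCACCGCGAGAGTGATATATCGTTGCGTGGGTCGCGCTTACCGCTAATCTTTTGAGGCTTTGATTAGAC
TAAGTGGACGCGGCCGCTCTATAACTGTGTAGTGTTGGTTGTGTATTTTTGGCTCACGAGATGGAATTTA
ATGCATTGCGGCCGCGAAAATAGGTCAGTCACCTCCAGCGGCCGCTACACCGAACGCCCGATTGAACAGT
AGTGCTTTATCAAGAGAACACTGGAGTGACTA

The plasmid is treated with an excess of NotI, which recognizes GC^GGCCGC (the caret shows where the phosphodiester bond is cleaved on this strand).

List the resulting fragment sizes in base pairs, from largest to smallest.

NotI sites (GCGGCCGC) start at positions 80, 148, 178.
NotI cuts after base 2 of each site, so after positions 81, 149, 179.
Circular molecule, 3 cuts → 3 fragments:
  82–149 → 68 bp
  150–179 → 30 bp
  180–242 then 1–81 → 63 + 81 = 144 bp
Sorted largest to smallest: 144, 68, 30 bp.

144, 68, 30 bp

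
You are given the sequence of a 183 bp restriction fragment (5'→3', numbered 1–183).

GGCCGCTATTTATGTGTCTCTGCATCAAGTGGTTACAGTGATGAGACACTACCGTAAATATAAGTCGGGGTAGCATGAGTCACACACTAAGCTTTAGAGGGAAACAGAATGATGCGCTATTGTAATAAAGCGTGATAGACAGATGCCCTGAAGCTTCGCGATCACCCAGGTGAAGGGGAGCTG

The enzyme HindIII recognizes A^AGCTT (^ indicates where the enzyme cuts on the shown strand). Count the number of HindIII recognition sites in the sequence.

2

AAGCTT occurs starting at positions 89, 151.
HindIII cuts at 2 sites.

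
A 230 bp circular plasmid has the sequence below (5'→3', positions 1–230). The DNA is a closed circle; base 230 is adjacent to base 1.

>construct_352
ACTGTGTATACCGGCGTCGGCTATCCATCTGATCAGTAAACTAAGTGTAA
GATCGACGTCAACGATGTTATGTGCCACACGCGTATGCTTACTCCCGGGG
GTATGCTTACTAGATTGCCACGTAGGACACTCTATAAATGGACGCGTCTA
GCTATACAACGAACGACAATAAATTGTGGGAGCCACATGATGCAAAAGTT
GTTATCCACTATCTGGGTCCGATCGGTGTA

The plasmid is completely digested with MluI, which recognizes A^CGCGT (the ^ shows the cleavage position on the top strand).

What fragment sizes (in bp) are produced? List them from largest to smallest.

167, 63 bp

MluI sites (ACGCGT) start at positions 79, 142.
MluI cuts after the first base of each site, so after positions 79, 142.
Circular molecule, 2 cuts → 2 fragments:
  80–142 → 63 bp
  143–230 then 1–79 → 88 + 79 = 167 bp
Sorted largest to smallest: 167, 63 bp.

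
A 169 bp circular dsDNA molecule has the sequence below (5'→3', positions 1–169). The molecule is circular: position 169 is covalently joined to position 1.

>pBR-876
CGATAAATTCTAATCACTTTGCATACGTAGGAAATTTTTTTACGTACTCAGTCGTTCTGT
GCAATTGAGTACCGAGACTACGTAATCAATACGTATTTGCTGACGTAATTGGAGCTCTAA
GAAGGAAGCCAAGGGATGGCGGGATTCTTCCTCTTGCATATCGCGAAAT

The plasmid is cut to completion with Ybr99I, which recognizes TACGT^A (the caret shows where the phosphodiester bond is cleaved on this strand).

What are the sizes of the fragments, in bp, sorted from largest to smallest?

Ybr99I sites (TACGTA) start at positions 24, 41, 79, 90.
Ybr99I cuts after base 5 of each site (before the last base), so after positions 28, 45, 83, 94.
Circular molecule, 4 cuts → 4 fragments:
  29–45 → 17 bp
  46–83 → 38 bp
  84–94 → 11 bp
  95–169 then 1–28 → 75 + 28 = 103 bp
Sorted largest to smallest: 103, 38, 17, 11 bp.

103, 38, 17, 11 bp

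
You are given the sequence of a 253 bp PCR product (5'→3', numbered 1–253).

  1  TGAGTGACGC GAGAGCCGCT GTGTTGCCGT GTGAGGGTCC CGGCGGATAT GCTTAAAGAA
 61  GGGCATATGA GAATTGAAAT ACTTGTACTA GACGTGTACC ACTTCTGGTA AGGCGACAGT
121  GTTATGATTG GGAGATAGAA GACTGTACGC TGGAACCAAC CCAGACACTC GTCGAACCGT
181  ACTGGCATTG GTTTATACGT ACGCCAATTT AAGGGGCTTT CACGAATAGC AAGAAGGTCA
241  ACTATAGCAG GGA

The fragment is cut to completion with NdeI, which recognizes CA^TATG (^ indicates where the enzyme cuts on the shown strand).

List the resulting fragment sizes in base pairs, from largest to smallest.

188, 65 bp

The NdeI site (CATATG) starts at position 64.
NdeI cuts after base 2 of each site, so after position 65.
Linear molecule, 1 cut → 2 fragments:
  1–65 → 65 bp
  66–253 → 188 bp
Sorted largest to smallest: 188, 65 bp.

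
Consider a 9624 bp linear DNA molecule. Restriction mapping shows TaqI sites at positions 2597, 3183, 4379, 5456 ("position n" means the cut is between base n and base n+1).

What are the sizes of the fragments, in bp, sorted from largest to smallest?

Linear molecule, 4 cuts → 5 fragments:
  2597 − 0 = 2597 bp
  3183 − 2597 = 586 bp
  4379 − 3183 = 1196 bp
  5456 − 4379 = 1077 bp
  9624 − 5456 = 4168 bp
Sorted largest to smallest: 4168, 2597, 1196, 1077, 586 bp.

4168, 2597, 1196, 1077, 586 bp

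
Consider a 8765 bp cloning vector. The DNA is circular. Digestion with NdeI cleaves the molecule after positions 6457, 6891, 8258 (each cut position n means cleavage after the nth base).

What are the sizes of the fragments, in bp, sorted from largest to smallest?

6964, 1367, 434 bp

Circular molecule, 3 cuts → 3 fragments:
  6891 − 6457 = 434 bp
  8258 − 6891 = 1367 bp
  wrap: 8765 − 8258 + 6457 = 6964 bp
Sorted largest to smallest: 6964, 1367, 434 bp.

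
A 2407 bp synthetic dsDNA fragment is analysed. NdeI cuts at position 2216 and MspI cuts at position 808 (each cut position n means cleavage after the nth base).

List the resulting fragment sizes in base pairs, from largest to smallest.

Combined cut positions (sorted): 808, 2216.
Linear molecule, 2 cuts → 3 fragments:
  808 − 0 = 808 bp
  2216 − 808 = 1408 bp
  2407 − 2216 = 191 bp
Sorted largest to smallest: 1408, 808, 191 bp.

1408, 808, 191 bp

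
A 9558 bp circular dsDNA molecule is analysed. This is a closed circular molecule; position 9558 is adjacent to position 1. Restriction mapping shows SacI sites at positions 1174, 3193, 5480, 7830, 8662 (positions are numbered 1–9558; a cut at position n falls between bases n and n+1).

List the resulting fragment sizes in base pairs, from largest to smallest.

2350, 2287, 2070, 2019, 832 bp

Circular molecule, 5 cuts → 5 fragments:
  3193 − 1174 = 2019 bp
  5480 − 3193 = 2287 bp
  7830 − 5480 = 2350 bp
  8662 − 7830 = 832 bp
  wrap: 9558 − 8662 + 1174 = 2070 bp
Sorted largest to smallest: 2350, 2287, 2070, 2019, 832 bp.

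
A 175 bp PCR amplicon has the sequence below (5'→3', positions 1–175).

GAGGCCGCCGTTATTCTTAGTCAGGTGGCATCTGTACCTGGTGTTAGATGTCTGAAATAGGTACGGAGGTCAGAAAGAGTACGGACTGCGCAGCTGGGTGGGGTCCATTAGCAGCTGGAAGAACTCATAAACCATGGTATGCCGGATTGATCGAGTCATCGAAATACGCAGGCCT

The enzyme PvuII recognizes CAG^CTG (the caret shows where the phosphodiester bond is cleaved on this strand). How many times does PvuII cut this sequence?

2

CAGCTG occurs starting at positions 91, 112.
PvuII cuts at 2 sites.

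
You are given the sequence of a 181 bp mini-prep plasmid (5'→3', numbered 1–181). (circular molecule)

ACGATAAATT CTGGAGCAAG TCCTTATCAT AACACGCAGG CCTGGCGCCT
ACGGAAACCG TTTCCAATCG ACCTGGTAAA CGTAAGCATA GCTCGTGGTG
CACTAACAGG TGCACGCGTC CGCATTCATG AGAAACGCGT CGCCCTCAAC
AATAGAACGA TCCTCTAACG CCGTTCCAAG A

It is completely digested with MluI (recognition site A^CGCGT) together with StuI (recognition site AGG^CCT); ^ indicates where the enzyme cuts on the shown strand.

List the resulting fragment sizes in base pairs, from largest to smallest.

MluI sites (ACGCGT) start at positions 114, 135.
MluI cuts after the first base of each site, so after positions 114, 135.
The StuI site (AGGCCT) starts at position 38.
StuI cuts after base 3 of each site, so after position 40.
Combined cut positions: 40, 114, 135.
Circular molecule, 3 cuts → 3 fragments:
  41–114 → 74 bp
  115–135 → 21 bp
  136–181 then 1–40 → 46 + 40 = 86 bp
Sorted largest to smallest: 86, 74, 21 bp.

86, 74, 21 bp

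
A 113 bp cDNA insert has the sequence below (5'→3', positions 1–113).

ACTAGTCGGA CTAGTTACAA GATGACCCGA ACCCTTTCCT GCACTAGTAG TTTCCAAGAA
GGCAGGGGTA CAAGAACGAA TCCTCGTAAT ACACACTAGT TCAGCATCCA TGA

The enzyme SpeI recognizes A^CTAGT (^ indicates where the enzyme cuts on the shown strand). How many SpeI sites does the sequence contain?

ACTAGT occurs starting at positions 1, 10, 43, 95.
SpeI cuts at 4 sites.

4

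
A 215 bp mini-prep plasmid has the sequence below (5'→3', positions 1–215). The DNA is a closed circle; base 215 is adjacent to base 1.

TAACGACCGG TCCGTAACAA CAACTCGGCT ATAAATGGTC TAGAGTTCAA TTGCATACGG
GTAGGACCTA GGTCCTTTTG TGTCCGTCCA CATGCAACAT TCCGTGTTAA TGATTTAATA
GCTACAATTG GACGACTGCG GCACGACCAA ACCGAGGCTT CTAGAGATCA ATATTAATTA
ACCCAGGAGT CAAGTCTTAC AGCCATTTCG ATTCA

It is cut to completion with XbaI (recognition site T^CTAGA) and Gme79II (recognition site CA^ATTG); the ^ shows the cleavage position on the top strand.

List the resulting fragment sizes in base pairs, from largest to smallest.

94, 77, 34, 10 bp

XbaI sites (TCTAGA) start at positions 39, 160.
XbaI cuts after the first base of each site, so after positions 39, 160.
Gme79II sites (CAATTG) start at positions 48, 125.
Gme79II cuts after base 2 of each site, so after positions 49, 126.
Combined cut positions: 39, 49, 126, 160.
Circular molecule, 4 cuts → 4 fragments:
  40–49 → 10 bp
  50–126 → 77 bp
  127–160 → 34 bp
  161–215 then 1–39 → 55 + 39 = 94 bp
Sorted largest to smallest: 94, 77, 34, 10 bp.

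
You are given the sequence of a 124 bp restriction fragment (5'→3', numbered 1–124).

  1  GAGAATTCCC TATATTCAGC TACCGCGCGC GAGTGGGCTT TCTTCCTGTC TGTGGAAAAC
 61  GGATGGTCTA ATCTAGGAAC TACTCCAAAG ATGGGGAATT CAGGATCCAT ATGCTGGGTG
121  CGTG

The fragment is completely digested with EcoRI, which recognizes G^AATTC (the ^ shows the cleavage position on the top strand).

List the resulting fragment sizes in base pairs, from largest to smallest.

EcoRI sites (GAATTC) start at positions 3, 96.
EcoRI cuts after the first base of each site, so after positions 3, 96.
Linear molecule, 2 cuts → 3 fragments:
  1–3 → 3 bp
  4–96 → 93 bp
  97–124 → 28 bp
Sorted largest to smallest: 93, 28, 3 bp.

93, 28, 3 bp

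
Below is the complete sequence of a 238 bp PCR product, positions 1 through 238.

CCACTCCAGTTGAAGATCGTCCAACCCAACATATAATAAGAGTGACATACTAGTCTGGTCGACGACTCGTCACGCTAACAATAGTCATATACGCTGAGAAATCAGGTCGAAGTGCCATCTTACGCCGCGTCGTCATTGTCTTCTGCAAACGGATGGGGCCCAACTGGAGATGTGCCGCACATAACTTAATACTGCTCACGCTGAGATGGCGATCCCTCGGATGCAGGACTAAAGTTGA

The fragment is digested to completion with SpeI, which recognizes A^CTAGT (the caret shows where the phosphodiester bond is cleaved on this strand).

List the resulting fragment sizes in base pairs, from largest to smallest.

The SpeI site (ACTAGT) starts at position 49.
SpeI cuts after the first base of each site, so after position 49.
Linear molecule, 1 cut → 2 fragments:
  1–49 → 49 bp
  50–238 → 189 bp
Sorted largest to smallest: 189, 49 bp.

189, 49 bp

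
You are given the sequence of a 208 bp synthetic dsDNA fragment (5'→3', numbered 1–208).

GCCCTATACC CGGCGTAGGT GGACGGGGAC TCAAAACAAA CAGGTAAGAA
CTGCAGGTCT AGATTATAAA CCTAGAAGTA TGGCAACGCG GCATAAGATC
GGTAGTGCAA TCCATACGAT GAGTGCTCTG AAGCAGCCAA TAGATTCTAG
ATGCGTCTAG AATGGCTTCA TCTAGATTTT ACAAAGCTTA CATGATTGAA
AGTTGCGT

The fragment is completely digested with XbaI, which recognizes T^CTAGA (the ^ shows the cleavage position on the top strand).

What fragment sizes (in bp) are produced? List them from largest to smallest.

XbaI sites (TCTAGA) start at positions 58, 146, 156, 171.
XbaI cuts after the first base of each site, so after positions 58, 146, 156, 171.
Linear molecule, 4 cuts → 5 fragments:
  1–58 → 58 bp
  59–146 → 88 bp
  147–156 → 10 bp
  157–171 → 15 bp
  172–208 → 37 bp
Sorted largest to smallest: 88, 58, 37, 15, 10 bp.

88, 58, 37, 15, 10 bp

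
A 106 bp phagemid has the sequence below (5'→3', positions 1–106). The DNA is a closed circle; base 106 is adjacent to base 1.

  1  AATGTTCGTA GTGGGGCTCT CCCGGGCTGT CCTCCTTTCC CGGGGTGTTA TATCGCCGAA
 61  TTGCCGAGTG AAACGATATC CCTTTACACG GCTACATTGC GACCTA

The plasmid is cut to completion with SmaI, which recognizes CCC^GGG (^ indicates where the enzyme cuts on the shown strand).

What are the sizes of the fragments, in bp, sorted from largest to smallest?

88, 18 bp

SmaI sites (CCCGGG) start at positions 21, 39.
SmaI cuts after base 3 of each site, so after positions 23, 41.
Circular molecule, 2 cuts → 2 fragments:
  24–41 → 18 bp
  42–106 then 1–23 → 65 + 23 = 88 bp
Sorted largest to smallest: 88, 18 bp.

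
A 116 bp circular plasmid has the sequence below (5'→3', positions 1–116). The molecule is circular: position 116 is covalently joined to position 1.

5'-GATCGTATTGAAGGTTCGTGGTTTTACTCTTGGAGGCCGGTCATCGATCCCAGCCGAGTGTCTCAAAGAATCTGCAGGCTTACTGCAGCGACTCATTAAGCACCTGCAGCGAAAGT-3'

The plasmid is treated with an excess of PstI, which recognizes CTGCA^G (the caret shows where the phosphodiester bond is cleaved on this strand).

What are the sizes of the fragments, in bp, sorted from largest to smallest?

PstI sites (CTGCAG) start at positions 72, 83, 104.
PstI cuts after base 5 of each site (before the last base), so after positions 76, 87, 108.
Circular molecule, 3 cuts → 3 fragments:
  77–87 → 11 bp
  88–108 → 21 bp
  109–116 then 1–76 → 8 + 76 = 84 bp
Sorted largest to smallest: 84, 21, 11 bp.

84, 21, 11 bp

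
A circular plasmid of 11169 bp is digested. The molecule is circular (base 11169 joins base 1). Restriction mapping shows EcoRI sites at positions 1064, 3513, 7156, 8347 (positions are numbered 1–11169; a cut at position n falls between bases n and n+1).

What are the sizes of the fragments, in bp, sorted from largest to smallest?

Circular molecule, 4 cuts → 4 fragments:
  3513 − 1064 = 2449 bp
  7156 − 3513 = 3643 bp
  8347 − 7156 = 1191 bp
  wrap: 11169 − 8347 + 1064 = 3886 bp
Sorted largest to smallest: 3886, 3643, 2449, 1191 bp.

3886, 3643, 2449, 1191 bp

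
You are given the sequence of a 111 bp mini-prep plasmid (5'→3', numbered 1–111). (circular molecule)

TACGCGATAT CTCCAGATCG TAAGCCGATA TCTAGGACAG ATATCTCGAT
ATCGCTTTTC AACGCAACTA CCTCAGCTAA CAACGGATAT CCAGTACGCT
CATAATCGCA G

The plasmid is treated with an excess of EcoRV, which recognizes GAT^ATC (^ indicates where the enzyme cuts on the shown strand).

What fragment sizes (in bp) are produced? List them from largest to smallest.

EcoRV sites (GATATC) start at positions 6, 27, 40, 48, 86.
EcoRV cuts after base 3 of each site, so after positions 8, 29, 42, 50, 88.
Circular molecule, 5 cuts → 5 fragments:
  9–29 → 21 bp
  30–42 → 13 bp
  43–50 → 8 bp
  51–88 → 38 bp
  89–111 then 1–8 → 23 + 8 = 31 bp
Sorted largest to smallest: 38, 31, 21, 13, 8 bp.

38, 31, 21, 13, 8 bp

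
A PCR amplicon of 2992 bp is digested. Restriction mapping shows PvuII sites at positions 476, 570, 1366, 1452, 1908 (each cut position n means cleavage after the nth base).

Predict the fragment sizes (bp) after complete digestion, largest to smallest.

1084, 796, 476, 456, 94, 86 bp

Linear molecule, 5 cuts → 6 fragments:
  476 − 0 = 476 bp
  570 − 476 = 94 bp
  1366 − 570 = 796 bp
  1452 − 1366 = 86 bp
  1908 − 1452 = 456 bp
  2992 − 1908 = 1084 bp
Sorted largest to smallest: 1084, 796, 476, 456, 94, 86 bp.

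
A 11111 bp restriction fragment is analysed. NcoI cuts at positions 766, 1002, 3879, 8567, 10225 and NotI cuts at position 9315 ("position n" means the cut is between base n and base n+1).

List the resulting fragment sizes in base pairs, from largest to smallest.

4688, 2877, 910, 886, 766, 748, 236 bp

Combined cut positions (sorted): 766, 1002, 3879, 8567, 9315, 10225.
Linear molecule, 6 cuts → 7 fragments:
  766 − 0 = 766 bp
  1002 − 766 = 236 bp
  3879 − 1002 = 2877 bp
  8567 − 3879 = 4688 bp
  9315 − 8567 = 748 bp
  10225 − 9315 = 910 bp
  11111 − 10225 = 886 bp
Sorted largest to smallest: 4688, 2877, 910, 886, 766, 748, 236 bp.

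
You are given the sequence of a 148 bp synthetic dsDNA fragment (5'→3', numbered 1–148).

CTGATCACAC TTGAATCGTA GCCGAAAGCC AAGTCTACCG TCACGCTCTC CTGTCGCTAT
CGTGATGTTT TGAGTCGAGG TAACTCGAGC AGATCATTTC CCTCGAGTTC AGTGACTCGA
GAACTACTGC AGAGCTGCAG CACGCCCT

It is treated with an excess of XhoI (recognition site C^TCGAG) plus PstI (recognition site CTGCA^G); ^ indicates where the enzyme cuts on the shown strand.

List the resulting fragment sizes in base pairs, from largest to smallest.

XhoI sites (CTCGAG) start at positions 84, 102, 116.
XhoI cuts after the first base of each site, so after positions 84, 102, 116.
PstI sites (CTGCAG) start at positions 127, 135.
PstI cuts after base 5 of each site (before the last base), so after positions 131, 139.
Combined cut positions: 84, 102, 116, 131, 139.
Linear molecule, 5 cuts → 6 fragments:
  1–84 → 84 bp
  85–102 → 18 bp
  103–116 → 14 bp
  117–131 → 15 bp
  132–139 → 8 bp
  140–148 → 9 bp
Sorted largest to smallest: 84, 18, 15, 14, 9, 8 bp.

84, 18, 15, 14, 9, 8 bp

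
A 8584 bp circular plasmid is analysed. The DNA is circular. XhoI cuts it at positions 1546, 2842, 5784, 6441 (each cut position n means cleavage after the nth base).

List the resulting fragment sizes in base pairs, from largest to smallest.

Circular molecule, 4 cuts → 4 fragments:
  2842 − 1546 = 1296 bp
  5784 − 2842 = 2942 bp
  6441 − 5784 = 657 bp
  wrap: 8584 − 6441 + 1546 = 3689 bp
Sorted largest to smallest: 3689, 2942, 1296, 657 bp.

3689, 2942, 1296, 657 bp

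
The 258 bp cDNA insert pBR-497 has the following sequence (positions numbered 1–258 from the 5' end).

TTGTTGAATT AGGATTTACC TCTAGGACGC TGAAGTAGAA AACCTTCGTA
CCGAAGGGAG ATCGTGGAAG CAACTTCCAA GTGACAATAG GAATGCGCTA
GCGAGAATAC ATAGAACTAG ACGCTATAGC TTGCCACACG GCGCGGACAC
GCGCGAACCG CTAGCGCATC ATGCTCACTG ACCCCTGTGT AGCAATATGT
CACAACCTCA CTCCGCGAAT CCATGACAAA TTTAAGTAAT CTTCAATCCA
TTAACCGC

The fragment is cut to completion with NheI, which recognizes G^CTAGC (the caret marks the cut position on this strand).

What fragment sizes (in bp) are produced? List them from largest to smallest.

NheI sites (GCTAGC) start at positions 97, 160.
NheI cuts after the first base of each site, so after positions 97, 160.
Linear molecule, 2 cuts → 3 fragments:
  1–97 → 97 bp
  98–160 → 63 bp
  161–258 → 98 bp
Sorted largest to smallest: 98, 97, 63 bp.

98, 97, 63 bp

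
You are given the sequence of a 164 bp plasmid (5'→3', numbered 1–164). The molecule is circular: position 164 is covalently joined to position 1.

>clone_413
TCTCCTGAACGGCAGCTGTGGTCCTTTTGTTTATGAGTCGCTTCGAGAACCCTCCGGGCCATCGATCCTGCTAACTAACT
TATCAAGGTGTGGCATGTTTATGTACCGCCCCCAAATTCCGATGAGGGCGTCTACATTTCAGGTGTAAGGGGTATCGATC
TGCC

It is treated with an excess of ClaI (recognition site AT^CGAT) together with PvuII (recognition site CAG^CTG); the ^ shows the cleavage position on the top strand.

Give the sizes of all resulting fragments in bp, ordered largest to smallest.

93, 47, 24 bp

ClaI sites (ATCGAT) start at positions 61, 154.
ClaI cuts after base 2 of each site, so after positions 62, 155.
The PvuII site (CAGCTG) starts at position 13.
PvuII cuts after base 3 of each site, so after position 15.
Combined cut positions: 15, 62, 155.
Circular molecule, 3 cuts → 3 fragments:
  16–62 → 47 bp
  63–155 → 93 bp
  156–164 then 1–15 → 9 + 15 = 24 bp
Sorted largest to smallest: 93, 47, 24 bp.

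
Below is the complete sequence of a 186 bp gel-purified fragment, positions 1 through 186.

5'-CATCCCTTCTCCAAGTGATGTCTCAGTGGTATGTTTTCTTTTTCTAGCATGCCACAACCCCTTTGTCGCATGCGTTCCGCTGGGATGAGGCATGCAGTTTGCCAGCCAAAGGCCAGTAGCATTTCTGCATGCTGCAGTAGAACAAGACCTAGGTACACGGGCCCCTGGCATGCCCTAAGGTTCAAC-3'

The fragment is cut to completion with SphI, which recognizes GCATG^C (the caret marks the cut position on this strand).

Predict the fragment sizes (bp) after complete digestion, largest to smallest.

51, 41, 37, 22, 21, 14 bp

SphI sites (GCATGC) start at positions 47, 68, 90, 127, 168.
SphI cuts after base 5 of each site (before the last base), so after positions 51, 72, 94, 131, 172.
Linear molecule, 5 cuts → 6 fragments:
  1–51 → 51 bp
  52–72 → 21 bp
  73–94 → 22 bp
  95–131 → 37 bp
  132–172 → 41 bp
  173–186 → 14 bp
Sorted largest to smallest: 51, 41, 37, 22, 21, 14 bp.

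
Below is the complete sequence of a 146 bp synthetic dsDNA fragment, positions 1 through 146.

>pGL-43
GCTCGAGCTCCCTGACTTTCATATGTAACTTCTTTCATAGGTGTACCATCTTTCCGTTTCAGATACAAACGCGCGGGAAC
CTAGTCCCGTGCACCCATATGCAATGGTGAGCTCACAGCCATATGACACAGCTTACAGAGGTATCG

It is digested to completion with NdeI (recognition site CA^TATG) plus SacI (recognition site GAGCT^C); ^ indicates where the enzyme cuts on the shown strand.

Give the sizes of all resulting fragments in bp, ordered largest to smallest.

76, 25, 16, 12, 9, 8 bp

NdeI sites (CATATG) start at positions 20, 96, 120.
NdeI cuts after base 2 of each site, so after positions 21, 97, 121.
SacI sites (GAGCTC) start at positions 5, 109.
SacI cuts after base 5 of each site (before the last base), so after positions 9, 113.
Combined cut positions: 9, 21, 97, 113, 121.
Linear molecule, 5 cuts → 6 fragments:
  1–9 → 9 bp
  10–21 → 12 bp
  22–97 → 76 bp
  98–113 → 16 bp
  114–121 → 8 bp
  122–146 → 25 bp
Sorted largest to smallest: 76, 25, 16, 12, 9, 8 bp.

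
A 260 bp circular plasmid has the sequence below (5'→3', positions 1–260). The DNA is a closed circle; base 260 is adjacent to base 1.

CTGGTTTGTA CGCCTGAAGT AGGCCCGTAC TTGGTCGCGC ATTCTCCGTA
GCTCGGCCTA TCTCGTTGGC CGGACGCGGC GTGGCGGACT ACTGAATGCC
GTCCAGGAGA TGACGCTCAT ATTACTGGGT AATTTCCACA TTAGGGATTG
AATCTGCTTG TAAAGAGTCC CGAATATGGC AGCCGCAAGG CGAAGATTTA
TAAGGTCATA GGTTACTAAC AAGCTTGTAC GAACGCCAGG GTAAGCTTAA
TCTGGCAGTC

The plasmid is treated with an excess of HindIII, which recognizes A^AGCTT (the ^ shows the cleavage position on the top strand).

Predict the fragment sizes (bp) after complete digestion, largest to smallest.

238, 22 bp

HindIII sites (AAGCTT) start at positions 221, 243.
HindIII cuts after the first base of each site, so after positions 221, 243.
Circular molecule, 2 cuts → 2 fragments:
  222–243 → 22 bp
  244–260 then 1–221 → 17 + 221 = 238 bp
Sorted largest to smallest: 238, 22 bp.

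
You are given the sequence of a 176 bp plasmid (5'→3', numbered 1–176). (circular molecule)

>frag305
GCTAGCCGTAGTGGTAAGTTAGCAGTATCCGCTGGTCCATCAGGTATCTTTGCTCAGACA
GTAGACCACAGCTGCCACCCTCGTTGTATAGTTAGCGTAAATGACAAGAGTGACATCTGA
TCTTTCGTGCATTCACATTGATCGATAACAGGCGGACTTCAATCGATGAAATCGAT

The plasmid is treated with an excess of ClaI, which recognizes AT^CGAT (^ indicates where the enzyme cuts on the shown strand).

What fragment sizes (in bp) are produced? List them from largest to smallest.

ClaI sites (ATCGAT) start at positions 141, 162, 171.
ClaI cuts after base 2 of each site, so after positions 142, 163, 172.
Circular molecule, 3 cuts → 3 fragments:
  143–163 → 21 bp
  164–172 → 9 bp
  173–176 then 1–142 → 4 + 142 = 146 bp
Sorted largest to smallest: 146, 21, 9 bp.

146, 21, 9 bp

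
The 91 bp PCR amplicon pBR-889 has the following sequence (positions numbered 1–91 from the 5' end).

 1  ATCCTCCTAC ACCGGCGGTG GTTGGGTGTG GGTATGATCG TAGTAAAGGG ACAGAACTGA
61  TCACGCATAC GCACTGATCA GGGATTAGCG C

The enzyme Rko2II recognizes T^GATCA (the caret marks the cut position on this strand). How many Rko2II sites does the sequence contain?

TGATCA occurs starting at positions 58, 75.
Rko2II cuts at 2 sites.

2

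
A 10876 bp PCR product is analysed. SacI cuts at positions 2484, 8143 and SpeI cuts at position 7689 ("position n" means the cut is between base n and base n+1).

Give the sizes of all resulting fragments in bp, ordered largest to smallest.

Combined cut positions (sorted): 2484, 7689, 8143.
Linear molecule, 3 cuts → 4 fragments:
  2484 − 0 = 2484 bp
  7689 − 2484 = 5205 bp
  8143 − 7689 = 454 bp
  10876 − 8143 = 2733 bp
Sorted largest to smallest: 5205, 2733, 2484, 454 bp.

5205, 2733, 2484, 454 bp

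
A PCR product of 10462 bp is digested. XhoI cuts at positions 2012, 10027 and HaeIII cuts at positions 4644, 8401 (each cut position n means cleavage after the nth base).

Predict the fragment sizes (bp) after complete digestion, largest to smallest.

Combined cut positions (sorted): 2012, 4644, 8401, 10027.
Linear molecule, 4 cuts → 5 fragments:
  2012 − 0 = 2012 bp
  4644 − 2012 = 2632 bp
  8401 − 4644 = 3757 bp
  10027 − 8401 = 1626 bp
  10462 − 10027 = 435 bp
Sorted largest to smallest: 3757, 2632, 2012, 1626, 435 bp.

3757, 2632, 2012, 1626, 435 bp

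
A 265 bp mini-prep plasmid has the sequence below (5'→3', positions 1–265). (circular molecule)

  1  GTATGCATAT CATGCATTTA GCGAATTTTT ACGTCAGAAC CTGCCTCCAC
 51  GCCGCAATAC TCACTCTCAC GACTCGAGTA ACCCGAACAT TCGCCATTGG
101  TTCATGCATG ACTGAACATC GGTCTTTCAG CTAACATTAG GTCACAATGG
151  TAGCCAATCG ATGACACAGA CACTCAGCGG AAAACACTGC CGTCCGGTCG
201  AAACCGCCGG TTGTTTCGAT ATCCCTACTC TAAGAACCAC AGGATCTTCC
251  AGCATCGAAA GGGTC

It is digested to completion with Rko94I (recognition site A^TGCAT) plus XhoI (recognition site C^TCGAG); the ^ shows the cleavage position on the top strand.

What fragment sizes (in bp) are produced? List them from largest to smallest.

164, 61, 31, 9 bp

Rko94I sites (ATGCAT) start at positions 3, 12, 104.
Rko94I cuts after the first base of each site, so after positions 3, 12, 104.
The XhoI site (CTCGAG) starts at position 73.
XhoI cuts after the first base of each site, so after position 73.
Combined cut positions: 3, 12, 73, 104.
Circular molecule, 4 cuts → 4 fragments:
  4–12 → 9 bp
  13–73 → 61 bp
  74–104 → 31 bp
  105–265 then 1–3 → 161 + 3 = 164 bp
Sorted largest to smallest: 164, 61, 31, 9 bp.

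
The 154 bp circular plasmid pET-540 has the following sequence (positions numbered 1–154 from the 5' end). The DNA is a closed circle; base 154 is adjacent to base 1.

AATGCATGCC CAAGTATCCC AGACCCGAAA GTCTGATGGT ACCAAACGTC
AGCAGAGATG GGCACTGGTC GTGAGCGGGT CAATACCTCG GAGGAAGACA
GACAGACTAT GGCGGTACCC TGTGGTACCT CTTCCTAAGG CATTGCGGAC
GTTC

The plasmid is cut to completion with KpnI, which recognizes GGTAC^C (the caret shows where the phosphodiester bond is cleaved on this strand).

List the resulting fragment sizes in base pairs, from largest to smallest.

KpnI sites (GGTACC) start at positions 38, 114, 124.
KpnI cuts after base 5 of each site (before the last base), so after positions 42, 118, 128.
Circular molecule, 3 cuts → 3 fragments:
  43–118 → 76 bp
  119–128 → 10 bp
  129–154 then 1–42 → 26 + 42 = 68 bp
Sorted largest to smallest: 76, 68, 10 bp.

76, 68, 10 bp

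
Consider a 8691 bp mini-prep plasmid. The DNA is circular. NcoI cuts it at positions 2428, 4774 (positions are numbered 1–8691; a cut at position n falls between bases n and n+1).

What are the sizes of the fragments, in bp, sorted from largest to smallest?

6345, 2346 bp

Circular molecule, 2 cuts → 2 fragments:
  4774 − 2428 = 2346 bp
  wrap: 8691 − 4774 + 2428 = 6345 bp
Sorted largest to smallest: 6345, 2346 bp.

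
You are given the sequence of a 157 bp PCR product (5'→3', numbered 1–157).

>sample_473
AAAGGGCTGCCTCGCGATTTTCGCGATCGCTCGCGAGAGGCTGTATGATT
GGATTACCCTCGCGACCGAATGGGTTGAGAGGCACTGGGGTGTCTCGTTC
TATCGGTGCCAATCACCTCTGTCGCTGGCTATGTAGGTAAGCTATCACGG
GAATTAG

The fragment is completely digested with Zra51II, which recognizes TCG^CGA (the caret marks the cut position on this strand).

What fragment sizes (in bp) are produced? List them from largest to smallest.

95, 29, 14, 10, 9 bp

Zra51II sites (TCGCGA) start at positions 12, 21, 31, 60.
Zra51II cuts after base 3 of each site, so after positions 14, 23, 33, 62.
Linear molecule, 4 cuts → 5 fragments:
  1–14 → 14 bp
  15–23 → 9 bp
  24–33 → 10 bp
  34–62 → 29 bp
  63–157 → 95 bp
Sorted largest to smallest: 95, 29, 14, 10, 9 bp.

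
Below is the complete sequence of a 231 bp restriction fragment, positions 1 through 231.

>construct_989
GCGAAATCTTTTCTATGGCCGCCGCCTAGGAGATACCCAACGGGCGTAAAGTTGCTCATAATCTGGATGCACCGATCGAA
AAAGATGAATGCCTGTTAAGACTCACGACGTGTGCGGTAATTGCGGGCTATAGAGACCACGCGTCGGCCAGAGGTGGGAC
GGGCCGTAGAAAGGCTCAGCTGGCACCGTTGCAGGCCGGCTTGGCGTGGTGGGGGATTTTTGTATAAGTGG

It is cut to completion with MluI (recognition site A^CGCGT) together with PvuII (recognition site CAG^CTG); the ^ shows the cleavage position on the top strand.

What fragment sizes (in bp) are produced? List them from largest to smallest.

The MluI site (ACGCGT) starts at position 139.
MluI cuts after the first base of each site, so after position 139.
The PvuII site (CAGCTG) starts at position 177.
PvuII cuts after base 3 of each site, so after position 179.
Combined cut positions: 139, 179.
Linear molecule, 2 cuts → 3 fragments:
  1–139 → 139 bp
  140–179 → 40 bp
  180–231 → 52 bp
Sorted largest to smallest: 139, 52, 40 bp.

139, 52, 40 bp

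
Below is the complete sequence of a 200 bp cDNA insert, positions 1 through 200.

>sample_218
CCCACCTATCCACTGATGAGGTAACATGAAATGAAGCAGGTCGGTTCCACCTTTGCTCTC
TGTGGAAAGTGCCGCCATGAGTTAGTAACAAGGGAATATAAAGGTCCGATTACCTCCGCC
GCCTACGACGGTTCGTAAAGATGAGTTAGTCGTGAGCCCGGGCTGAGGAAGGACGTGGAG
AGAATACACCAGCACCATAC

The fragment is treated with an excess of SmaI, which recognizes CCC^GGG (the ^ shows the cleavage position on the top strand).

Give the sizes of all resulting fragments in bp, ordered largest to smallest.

The SmaI site (CCCGGG) starts at position 157.
SmaI cuts after base 3 of each site, so after position 159.
Linear molecule, 1 cut → 2 fragments:
  1–159 → 159 bp
  160–200 → 41 bp
Sorted largest to smallest: 159, 41 bp.

159, 41 bp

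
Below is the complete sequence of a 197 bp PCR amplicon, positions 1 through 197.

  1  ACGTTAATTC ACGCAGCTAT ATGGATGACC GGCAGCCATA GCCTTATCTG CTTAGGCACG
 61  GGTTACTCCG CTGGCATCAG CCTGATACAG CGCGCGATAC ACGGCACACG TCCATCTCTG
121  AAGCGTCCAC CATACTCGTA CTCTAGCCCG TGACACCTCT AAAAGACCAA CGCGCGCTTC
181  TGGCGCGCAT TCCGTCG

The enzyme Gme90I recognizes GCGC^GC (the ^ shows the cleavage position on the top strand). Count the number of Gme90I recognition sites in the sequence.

3

GCGCGC occurs starting at positions 90, 172, 183.
Gme90I cuts at 3 sites.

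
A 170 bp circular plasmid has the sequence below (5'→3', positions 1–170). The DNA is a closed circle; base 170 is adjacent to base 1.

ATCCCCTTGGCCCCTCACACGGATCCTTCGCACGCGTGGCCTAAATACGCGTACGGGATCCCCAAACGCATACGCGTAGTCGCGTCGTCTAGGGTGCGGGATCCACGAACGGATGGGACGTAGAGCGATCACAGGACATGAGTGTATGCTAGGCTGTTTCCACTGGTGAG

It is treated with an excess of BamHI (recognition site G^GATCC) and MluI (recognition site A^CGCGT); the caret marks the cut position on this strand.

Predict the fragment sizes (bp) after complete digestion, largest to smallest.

92, 27, 16, 15, 11, 9 bp

BamHI sites (GGATCC) start at positions 21, 56, 99.
BamHI cuts after the first base of each site, so after positions 21, 56, 99.
MluI sites (ACGCGT) start at positions 32, 47, 72.
MluI cuts after the first base of each site, so after positions 32, 47, 72.
Combined cut positions: 21, 32, 47, 56, 72, 99.
Circular molecule, 6 cuts → 6 fragments:
  22–32 → 11 bp
  33–47 → 15 bp
  48–56 → 9 bp
  57–72 → 16 bp
  73–99 → 27 bp
  100–170 then 1–21 → 71 + 21 = 92 bp
Sorted largest to smallest: 92, 27, 16, 15, 11, 9 bp.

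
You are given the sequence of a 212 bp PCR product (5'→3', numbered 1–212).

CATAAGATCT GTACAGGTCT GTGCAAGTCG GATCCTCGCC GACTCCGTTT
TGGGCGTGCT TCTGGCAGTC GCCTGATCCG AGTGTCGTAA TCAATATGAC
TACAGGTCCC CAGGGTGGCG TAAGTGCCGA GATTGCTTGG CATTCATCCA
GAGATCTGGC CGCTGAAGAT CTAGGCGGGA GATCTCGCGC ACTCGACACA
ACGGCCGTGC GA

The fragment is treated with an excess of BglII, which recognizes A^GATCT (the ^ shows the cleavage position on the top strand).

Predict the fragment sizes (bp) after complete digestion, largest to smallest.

BglII sites (AGATCT) start at positions 5, 152, 167, 180.
BglII cuts after the first base of each site, so after positions 5, 152, 167, 180.
Linear molecule, 4 cuts → 5 fragments:
  1–5 → 5 bp
  6–152 → 147 bp
  153–167 → 15 bp
  168–180 → 13 bp
  181–212 → 32 bp
Sorted largest to smallest: 147, 32, 15, 13, 5 bp.

147, 32, 15, 13, 5 bp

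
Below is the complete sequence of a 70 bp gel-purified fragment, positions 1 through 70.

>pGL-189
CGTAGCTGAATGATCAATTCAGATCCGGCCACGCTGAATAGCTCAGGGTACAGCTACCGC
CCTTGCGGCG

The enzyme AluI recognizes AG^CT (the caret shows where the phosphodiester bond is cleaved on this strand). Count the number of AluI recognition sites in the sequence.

3

AGCT occurs starting at positions 4, 40, 52.
AluI cuts at 3 sites.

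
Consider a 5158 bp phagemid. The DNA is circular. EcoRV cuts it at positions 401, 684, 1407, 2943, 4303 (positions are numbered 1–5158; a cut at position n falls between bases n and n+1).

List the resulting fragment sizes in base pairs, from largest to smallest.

1536, 1360, 1256, 723, 283 bp

Circular molecule, 5 cuts → 5 fragments:
  684 − 401 = 283 bp
  1407 − 684 = 723 bp
  2943 − 1407 = 1536 bp
  4303 − 2943 = 1360 bp
  wrap: 5158 − 4303 + 401 = 1256 bp
Sorted largest to smallest: 1536, 1360, 1256, 723, 283 bp.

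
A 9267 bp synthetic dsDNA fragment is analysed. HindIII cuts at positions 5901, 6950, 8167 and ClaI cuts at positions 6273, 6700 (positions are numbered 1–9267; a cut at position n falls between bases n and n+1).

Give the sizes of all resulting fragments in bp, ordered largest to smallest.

Combined cut positions (sorted): 5901, 6273, 6700, 6950, 8167.
Linear molecule, 5 cuts → 6 fragments:
  5901 − 0 = 5901 bp
  6273 − 5901 = 372 bp
  6700 − 6273 = 427 bp
  6950 − 6700 = 250 bp
  8167 − 6950 = 1217 bp
  9267 − 8167 = 1100 bp
Sorted largest to smallest: 5901, 1217, 1100, 427, 372, 250 bp.

5901, 1217, 1100, 427, 372, 250 bp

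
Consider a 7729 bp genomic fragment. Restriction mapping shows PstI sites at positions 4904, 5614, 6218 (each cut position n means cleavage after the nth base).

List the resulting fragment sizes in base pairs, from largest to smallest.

Linear molecule, 3 cuts → 4 fragments:
  4904 − 0 = 4904 bp
  5614 − 4904 = 710 bp
  6218 − 5614 = 604 bp
  7729 − 6218 = 1511 bp
Sorted largest to smallest: 4904, 1511, 710, 604 bp.

4904, 1511, 710, 604 bp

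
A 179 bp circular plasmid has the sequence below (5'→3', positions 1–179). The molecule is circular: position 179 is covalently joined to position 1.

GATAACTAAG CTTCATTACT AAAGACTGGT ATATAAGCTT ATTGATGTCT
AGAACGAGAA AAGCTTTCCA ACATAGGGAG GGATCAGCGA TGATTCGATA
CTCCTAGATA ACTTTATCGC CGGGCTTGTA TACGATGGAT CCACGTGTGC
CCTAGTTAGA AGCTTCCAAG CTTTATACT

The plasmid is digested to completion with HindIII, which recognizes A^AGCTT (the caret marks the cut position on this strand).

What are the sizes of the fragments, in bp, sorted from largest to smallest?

99, 27, 26, 19, 8 bp

HindIII sites (AAGCTT) start at positions 8, 35, 61, 160, 168.
HindIII cuts after the first base of each site, so after positions 8, 35, 61, 160, 168.
Circular molecule, 5 cuts → 5 fragments:
  9–35 → 27 bp
  36–61 → 26 bp
  62–160 → 99 bp
  161–168 → 8 bp
  169–179 then 1–8 → 11 + 8 = 19 bp
Sorted largest to smallest: 99, 27, 26, 19, 8 bp.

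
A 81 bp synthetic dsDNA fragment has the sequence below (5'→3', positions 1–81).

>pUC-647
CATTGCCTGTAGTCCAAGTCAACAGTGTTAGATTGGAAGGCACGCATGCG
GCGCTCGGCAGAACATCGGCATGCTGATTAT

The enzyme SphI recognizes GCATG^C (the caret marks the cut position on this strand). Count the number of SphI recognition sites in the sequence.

GCATGC occurs starting at positions 44, 69.
SphI cuts at 2 sites.

2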